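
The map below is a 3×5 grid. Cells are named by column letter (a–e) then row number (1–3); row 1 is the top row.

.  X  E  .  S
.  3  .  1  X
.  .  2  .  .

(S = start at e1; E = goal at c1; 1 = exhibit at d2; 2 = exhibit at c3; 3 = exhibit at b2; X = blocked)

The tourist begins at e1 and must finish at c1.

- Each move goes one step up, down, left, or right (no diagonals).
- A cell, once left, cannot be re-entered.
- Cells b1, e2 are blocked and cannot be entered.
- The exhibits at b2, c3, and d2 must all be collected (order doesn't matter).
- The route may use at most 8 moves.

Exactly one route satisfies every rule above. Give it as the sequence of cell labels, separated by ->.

e1 -> d1 -> d2 -> d3 -> c3 -> b3 -> b2 -> c2 -> c1

The 8-move cap with required stops at b2, c3, d2 leaves no slack for detours.
Route from e1: left to d1, 2× down (reaching d3), 2× left (reaching b3), up to b2, right to c2, up to c1 — 8 moves in all.
Check: all required cells visited; 8 ≤ 8 moves.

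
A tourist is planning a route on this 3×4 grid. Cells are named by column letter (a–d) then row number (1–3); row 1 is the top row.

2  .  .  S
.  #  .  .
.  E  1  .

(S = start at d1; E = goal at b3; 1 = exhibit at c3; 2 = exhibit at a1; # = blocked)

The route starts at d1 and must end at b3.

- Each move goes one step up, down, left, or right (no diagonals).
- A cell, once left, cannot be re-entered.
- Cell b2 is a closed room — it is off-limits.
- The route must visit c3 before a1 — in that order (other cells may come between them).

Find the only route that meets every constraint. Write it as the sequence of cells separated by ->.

d1 -> d2 -> d3 -> c3 -> c2 -> c1 -> b1 -> a1 -> a2 -> a3 -> b3

The waypoints must appear in the order c3, a1, with no cell reused.
Route from d1: down 2 to d3, left 1 to c3, up 2 to c1, left 2 to a1, down 2 to a3, right 1 to b3 — 10 moves in all.
Check: order respected (1 at step 3, 2 at step 7).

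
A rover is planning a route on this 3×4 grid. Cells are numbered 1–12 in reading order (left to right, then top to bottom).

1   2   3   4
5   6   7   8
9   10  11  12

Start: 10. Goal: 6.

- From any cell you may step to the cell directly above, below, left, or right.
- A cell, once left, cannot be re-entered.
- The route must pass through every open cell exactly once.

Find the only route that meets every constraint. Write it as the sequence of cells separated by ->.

10 -> 9 -> 5 -> 1 -> 2 -> 3 -> 4 -> 8 -> 12 -> 11 -> 7 -> 6

Need to visit all 12 open cells exactly once, starting at 10 and ending at 6.
Route from 10: left 1 to 9, up 2 to 1, right 3 to 4, down 2 to 12, left 1 to 11, up 1 to 7, left 1 to 6 — 11 moves in all.
Check: all 12 open cells covered.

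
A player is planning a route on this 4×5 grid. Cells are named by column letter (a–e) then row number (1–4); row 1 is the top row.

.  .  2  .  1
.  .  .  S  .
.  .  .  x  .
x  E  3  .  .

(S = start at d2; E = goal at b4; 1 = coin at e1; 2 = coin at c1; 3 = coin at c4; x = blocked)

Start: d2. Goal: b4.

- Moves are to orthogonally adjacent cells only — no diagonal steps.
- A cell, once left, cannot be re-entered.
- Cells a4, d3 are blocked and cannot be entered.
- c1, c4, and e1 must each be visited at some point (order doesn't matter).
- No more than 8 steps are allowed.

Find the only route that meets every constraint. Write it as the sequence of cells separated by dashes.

d2 - e2 - e1 - d1 - c1 - c2 - c3 - c4 - b4

The budget equals the shortest possible length, so every move has to be on a shortest route through the required cells.
Route from d2: right 1 to e2, up 1 to e1, left 2 to c1, down 3 to c4, left 1 to b4 — 8 moves in all.
Check: all required cells visited; 8 ≤ 8 moves.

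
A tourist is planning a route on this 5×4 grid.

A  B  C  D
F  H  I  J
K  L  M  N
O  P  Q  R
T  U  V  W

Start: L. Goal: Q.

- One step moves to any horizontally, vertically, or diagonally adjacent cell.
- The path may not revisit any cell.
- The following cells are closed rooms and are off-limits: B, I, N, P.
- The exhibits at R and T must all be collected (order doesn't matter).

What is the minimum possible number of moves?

6

Any route passes through R and T in some order between L and Q. Summing Chebyshev distances along each leg and taking the cheapest ordering (L → T → R → Q) gives a lower bound of 2 + 3 + 1 = 6 moves.
A route of 6 moves achieves this: L → O → T → U → V → R → Q.
Since 6 matches the lower bound, it is optimal.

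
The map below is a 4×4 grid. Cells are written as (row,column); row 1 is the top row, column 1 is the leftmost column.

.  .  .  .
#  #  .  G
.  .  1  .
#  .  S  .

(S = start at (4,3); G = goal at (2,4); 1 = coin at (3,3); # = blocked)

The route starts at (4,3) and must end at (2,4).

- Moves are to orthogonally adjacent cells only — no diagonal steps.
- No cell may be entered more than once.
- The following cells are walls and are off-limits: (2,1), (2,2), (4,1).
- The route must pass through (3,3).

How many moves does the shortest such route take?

3

Any route passes through (3,3) somewhere between (4,3) and (2,4). Summing Manhattan distances along the two legs ((4,3) → (3,3) → (2,4)) gives a lower bound of 1 + 2 = 3 moves.
A route of 3 moves achieves this: (4,3) → (3,3) → (2,3) → (2,4).
Since 3 matches the lower bound, it is optimal.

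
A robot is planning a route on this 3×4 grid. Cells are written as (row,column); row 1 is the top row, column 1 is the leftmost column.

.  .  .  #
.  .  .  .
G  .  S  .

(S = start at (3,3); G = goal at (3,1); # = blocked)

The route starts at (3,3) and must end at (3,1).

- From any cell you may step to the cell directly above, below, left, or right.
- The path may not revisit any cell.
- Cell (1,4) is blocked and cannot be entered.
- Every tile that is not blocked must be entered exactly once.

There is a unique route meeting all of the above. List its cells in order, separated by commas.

(3,3), (3,4), (2,4), (2,3), (1,3), (1,2), (1,1), (2,1), (2,2), (3,2), (3,1)

Need to visit all 11 open cells exactly once, starting at (3,3) and ending at (3,1).
Cell (3,4) has only two open neighbours ((2,4) and (3,3)), so the path must pass straight through it: one of those is the cell it's entered from and the other is where it exits.
Route from (3,3): right 1 to (3,4), up 1 to (2,4), left 1 to (2,3), up 1 to (1,3), left 2 to (1,1), down 1 to (2,1), right 1 to (2,2), down 1 to (3,2), left 1 to (3,1) — 10 moves in all.
Check: all 11 open cells covered.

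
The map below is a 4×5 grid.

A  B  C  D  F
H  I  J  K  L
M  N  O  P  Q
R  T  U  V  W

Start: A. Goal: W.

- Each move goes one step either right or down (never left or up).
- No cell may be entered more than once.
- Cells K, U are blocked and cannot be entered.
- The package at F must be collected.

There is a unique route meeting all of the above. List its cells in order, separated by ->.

A -> B -> C -> D -> F -> L -> Q -> W

Moves only go right or down, so the column and row indices never decrease.
Route from A: right 4 to F, down 3 to W — 7 moves in all.
Check: all required cells visited.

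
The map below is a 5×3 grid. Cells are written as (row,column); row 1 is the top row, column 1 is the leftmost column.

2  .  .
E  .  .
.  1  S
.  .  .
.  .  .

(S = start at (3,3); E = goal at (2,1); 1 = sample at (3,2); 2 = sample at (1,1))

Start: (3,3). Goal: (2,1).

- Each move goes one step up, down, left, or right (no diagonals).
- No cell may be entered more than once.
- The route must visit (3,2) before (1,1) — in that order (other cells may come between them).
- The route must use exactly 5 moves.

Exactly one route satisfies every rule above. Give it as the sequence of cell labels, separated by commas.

The waypoints must appear in the order (3,2), (1,1), with no cell reused.
Route from (3,3): left to (3,2), 2× up (reaching (1,2)), left to (1,1), down to (2,1) — 5 moves in all.
Check: order respected (1 at step 1, 2 at step 4); 5 moves as required.

(3,3), (3,2), (2,2), (1,2), (1,1), (2,1)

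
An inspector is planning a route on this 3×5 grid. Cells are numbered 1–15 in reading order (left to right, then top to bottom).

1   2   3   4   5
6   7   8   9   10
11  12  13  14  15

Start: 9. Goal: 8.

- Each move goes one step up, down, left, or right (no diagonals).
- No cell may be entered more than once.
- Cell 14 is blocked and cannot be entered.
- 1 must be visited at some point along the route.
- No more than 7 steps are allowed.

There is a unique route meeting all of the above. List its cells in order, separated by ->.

The budget equals the shortest possible length, so every move has to be on a shortest route through the required cells.
Route from 9: up 1 to 4, left 3 to 1, down 1 to 6, right 2 to 8 — 7 moves in all.
Check: all required cells visited; 7 ≤ 7 moves.

9 -> 4 -> 3 -> 2 -> 1 -> 6 -> 7 -> 8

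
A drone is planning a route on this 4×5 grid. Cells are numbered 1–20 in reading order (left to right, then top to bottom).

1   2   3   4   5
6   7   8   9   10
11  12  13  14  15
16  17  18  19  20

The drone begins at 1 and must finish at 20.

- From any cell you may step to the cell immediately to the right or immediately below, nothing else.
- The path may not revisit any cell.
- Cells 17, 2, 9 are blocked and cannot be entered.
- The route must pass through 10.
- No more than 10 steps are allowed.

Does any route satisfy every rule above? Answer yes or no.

Every right/down route from 1 to 10 runs into a blocked cell, so that leg cannot be completed.

no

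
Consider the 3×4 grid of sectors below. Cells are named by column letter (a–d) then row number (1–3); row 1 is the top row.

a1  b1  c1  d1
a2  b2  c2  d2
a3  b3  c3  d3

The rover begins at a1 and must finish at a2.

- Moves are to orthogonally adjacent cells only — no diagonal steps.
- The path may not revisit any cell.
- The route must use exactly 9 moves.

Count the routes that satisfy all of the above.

9

Need simple routes of exactly 9 moves from a1 to a2 (Manhattan distance 1, so 4 moves are spent on a detour and 4 undoing it).
Branch systematically from the start, pruning whenever the remaining move budget drops below the Manhattan distance to a2 or differs from it in parity. Every completion starts via b1: 9 (no valid completion starts via a2).
That gives 9 routes.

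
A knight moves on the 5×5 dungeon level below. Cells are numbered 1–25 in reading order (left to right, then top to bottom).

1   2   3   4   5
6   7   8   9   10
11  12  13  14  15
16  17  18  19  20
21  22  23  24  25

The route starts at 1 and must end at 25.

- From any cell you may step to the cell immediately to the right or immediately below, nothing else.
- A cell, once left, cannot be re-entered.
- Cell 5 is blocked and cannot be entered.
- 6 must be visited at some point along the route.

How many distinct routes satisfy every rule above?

35

A right/down-only route from 1 to 25 makes exactly 4 down-moves and 4 right-moves in some order.
With no other constraints that would be C(8,4) = 70 routes.
Split at 6 and multiply the segment counts (each segment already excludes blocked cells): 1→6: 1; 6→25: 35; product = 35.
That gives 35 routes.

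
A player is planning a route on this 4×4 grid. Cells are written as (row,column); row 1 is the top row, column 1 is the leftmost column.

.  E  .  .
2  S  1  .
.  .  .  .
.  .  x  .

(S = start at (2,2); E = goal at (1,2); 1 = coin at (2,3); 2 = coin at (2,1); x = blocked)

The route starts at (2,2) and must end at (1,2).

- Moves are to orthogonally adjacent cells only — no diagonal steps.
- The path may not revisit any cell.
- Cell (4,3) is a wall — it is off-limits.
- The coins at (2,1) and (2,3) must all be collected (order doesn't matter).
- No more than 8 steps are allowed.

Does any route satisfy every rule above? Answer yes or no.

One route that works: (2,2) → (2,1) → (3,1) → (3,2) → (3,3) → (2,3) → (1,3) → (1,2).

yes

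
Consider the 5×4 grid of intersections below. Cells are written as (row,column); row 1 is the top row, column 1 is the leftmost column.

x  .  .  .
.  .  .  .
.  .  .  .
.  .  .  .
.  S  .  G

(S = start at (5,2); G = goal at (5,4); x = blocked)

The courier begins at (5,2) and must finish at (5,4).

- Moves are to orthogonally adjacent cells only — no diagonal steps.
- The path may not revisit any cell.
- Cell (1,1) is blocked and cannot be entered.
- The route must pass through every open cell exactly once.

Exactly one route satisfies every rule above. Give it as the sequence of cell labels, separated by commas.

(5,2), (5,1), (4,1), (4,2), (3,2), (3,1), (2,1), (2,2), (1,2), (1,3), (1,4), (2,4), (2,3), (3,3), (3,4), (4,4), (4,3), (5,3), (5,4)

Need to visit all 19 open cells exactly once, starting at (5,2) and ending at (5,4).
Cell (2,1) has only two open neighbours ((3,1) and (2,2)), so the path must pass straight through it: one of those is the cell it's entered from and the other is where it exits.
Route from (5,2): left 1 to (5,1), up 1 to (4,1), right 1 to (4,2), up 1 to (3,2), left 1 to (3,1), up 1 to (2,1), right 1 to (2,2), up 1 to (1,2), right 2 to (1,4), down 1 to (2,4), left 1 to (2,3), down 1 to (3,3), right 1 to (3,4), down 1 to (4,4), left 1 to (4,3), down 1 to (5,3), right 1 to (5,4) — 18 moves in all.
Check: all 19 open cells covered.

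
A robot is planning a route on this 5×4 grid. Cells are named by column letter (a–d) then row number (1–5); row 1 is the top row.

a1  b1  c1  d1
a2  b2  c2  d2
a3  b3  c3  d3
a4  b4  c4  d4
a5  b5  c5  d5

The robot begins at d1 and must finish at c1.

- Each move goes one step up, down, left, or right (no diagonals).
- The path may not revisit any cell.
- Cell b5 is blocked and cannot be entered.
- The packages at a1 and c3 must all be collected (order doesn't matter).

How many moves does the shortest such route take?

Any route passes through a1 and c3 in some order between d1 and c1. Summing Manhattan distances along each leg and taking the cheapest ordering (d1 → a1 → c3 → c1) gives a lower bound of 3 + 4 + 2 = 9 moves.
A route of 9 moves achieves this: d1 → d2 → d3 → c3 → c2 → b2 → a2 → a1 → b1 → c1.
Since 9 matches the lower bound, it is optimal.

9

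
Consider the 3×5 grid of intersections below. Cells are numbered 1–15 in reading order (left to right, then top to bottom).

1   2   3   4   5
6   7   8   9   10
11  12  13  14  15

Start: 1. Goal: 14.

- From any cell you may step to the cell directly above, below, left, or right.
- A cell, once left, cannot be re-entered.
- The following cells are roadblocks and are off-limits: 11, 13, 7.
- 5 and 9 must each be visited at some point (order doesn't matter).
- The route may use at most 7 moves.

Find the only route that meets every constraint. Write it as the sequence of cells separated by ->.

Any route must reach 5 and 9 and still end at 14 within 7 moves, so the order of the required stops is forced.
Route from 1: right 4 to 5, down 1 to 10, left 1 to 9, down 1 to 14 — 7 moves in all.
Check: all required cells visited; 7 ≤ 7 moves.

1 -> 2 -> 3 -> 4 -> 5 -> 10 -> 9 -> 14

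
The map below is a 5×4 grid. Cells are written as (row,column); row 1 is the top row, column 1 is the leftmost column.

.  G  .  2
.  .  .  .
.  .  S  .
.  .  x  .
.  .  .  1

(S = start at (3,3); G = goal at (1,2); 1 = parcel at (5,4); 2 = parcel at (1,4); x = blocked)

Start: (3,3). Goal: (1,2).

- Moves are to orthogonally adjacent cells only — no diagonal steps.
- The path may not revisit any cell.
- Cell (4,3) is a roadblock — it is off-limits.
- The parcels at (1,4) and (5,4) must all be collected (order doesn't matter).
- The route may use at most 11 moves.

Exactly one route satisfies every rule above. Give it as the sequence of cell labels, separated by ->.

(3,3) -> (3,2) -> (4,2) -> (5,2) -> (5,3) -> (5,4) -> (4,4) -> (3,4) -> (2,4) -> (1,4) -> (1,3) -> (1,2)

The budget equals the shortest possible length, so every move has to be on a shortest route through the required cells.
Route from (3,3): left 1 to (3,2), down 2 to (5,2), right 2 to (5,4), up 4 to (1,4), left 2 to (1,2) — 11 moves in all.
Check: all required cells visited; 11 ≤ 11 moves.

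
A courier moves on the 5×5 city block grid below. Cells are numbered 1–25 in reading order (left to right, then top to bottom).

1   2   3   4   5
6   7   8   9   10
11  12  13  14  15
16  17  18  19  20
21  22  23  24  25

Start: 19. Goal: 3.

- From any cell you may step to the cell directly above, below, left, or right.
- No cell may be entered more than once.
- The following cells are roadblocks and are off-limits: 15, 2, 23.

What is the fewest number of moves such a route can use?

4

The Manhattan distance from 19 to 3 is |4−1| + |4−3| = 4, so at least 4 moves are needed.
A route of 4 moves achieves this: 19 → 14 → 9 → 4 → 3.
Since 4 matches the lower bound, it is optimal.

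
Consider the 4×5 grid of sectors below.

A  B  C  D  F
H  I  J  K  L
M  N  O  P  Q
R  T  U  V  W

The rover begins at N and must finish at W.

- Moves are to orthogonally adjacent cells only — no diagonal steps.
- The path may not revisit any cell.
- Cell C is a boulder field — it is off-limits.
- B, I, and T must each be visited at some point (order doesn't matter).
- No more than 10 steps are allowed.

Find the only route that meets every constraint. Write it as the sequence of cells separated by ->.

N -> I -> B -> A -> H -> M -> R -> T -> U -> V -> W

The budget equals the shortest possible length, so every move has to be on a shortest route through the required cells.
Route from N: up 2 to B, left 1 to A, down 3 to R, right 4 to W — 10 moves in all.
Check: all required cells visited; 10 ≤ 10 moves.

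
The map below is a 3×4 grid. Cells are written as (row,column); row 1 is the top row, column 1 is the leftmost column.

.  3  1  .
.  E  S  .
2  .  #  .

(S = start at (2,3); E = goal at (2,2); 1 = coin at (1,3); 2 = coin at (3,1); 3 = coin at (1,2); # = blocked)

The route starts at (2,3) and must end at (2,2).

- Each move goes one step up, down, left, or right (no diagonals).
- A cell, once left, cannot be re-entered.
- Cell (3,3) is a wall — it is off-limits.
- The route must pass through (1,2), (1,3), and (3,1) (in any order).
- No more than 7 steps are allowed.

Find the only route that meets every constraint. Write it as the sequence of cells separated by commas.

The 7-move cap with required stops at (1,2), (1,3), (3,1) leaves no slack for detours.
Route from (2,3): up 1 to (1,3), left 2 to (1,1), down 2 to (3,1), right 1 to (3,2), up 1 to (2,2) — 7 moves in all.
Check: all required cells visited; 7 ≤ 7 moves.

(2,3), (1,3), (1,2), (1,1), (2,1), (3,1), (3,2), (2,2)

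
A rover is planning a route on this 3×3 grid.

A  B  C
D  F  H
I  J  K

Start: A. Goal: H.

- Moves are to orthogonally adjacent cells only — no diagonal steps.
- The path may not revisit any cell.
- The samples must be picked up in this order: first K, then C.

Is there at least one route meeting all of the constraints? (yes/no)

Even ignoring the required order, no revisit-free route from A to H manages to pass through all of K and C: branching out from A, every path either misses one of them or, having collected them, can no longer reach H without re-entering a cell.

no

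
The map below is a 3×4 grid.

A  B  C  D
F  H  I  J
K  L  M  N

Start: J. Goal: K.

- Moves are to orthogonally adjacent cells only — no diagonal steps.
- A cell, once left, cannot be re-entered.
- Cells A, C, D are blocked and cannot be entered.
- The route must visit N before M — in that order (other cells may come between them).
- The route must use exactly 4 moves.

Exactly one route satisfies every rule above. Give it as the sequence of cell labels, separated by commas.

The waypoints must appear in the order N, M, with no cell reused.
Route from J: down to N, 3× left (reaching K) — 4 moves in all.
Check: order respected (N at step 1, M at step 2); 4 moves as required.

J, N, M, L, K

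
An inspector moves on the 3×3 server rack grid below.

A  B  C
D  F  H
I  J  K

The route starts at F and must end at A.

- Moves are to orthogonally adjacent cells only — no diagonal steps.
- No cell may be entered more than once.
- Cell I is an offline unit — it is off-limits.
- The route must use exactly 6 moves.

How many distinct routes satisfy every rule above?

1

Need simple routes of exactly 6 moves from F to A (Manhattan distance 2, so 2 moves are spent on a detour and 2 undoing it).
Enumerating: F J K H C B A.
That gives 1 route.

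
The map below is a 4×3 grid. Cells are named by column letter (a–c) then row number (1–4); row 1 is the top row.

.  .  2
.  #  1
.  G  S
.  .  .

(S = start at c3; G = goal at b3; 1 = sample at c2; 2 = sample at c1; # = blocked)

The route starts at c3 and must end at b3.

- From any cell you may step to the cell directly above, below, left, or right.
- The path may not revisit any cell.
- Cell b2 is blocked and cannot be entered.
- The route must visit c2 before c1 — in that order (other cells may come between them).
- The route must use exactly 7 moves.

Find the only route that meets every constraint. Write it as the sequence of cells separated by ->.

The waypoints must appear in the order c2, c1, with no cell reused.
Route from c3: 2× up (reaching c1), 2× left (reaching a1), 2× down (reaching a3), right to b3 — 7 moves in all.
Check: order respected (1 at step 1, 2 at step 2); 7 moves as required.

c3 -> c2 -> c1 -> b1 -> a1 -> a2 -> a3 -> b3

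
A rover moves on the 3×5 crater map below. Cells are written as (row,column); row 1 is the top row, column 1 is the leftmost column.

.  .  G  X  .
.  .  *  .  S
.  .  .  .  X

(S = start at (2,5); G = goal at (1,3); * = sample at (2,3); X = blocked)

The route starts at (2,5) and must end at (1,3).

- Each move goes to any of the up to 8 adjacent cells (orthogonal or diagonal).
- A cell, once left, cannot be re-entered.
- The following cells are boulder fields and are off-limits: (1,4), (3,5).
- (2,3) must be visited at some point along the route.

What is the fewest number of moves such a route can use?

Any route passes through (2,3) somewhere between (2,5) and (1,3). Summing Chebyshev distances along the two legs ((2,5) → (2,3) → (1,3)) gives a lower bound of 2 + 1 = 3 moves.
A route of 3 moves achieves this: (2,5) → (2,4) → (2,3) → (1,3).
Since 3 matches the lower bound, it is optimal.

3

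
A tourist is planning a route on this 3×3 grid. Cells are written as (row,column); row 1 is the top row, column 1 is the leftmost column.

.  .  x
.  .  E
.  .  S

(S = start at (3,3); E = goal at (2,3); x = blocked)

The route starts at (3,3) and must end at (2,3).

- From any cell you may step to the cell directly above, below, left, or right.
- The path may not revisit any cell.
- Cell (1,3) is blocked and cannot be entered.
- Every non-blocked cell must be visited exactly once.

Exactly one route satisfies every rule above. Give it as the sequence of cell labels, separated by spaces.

(3,3) (3,2) (3,1) (2,1) (1,1) (1,2) (2,2) (2,3)

Need to visit all 8 open cells exactly once, starting at (3,3) and ending at (2,3).
Route from (3,3): 2× left (reaching (3,1)), 2× up (reaching (1,1)), right to (1,2), down to (2,2), right to (2,3) — 7 moves in all.
Check: all 8 open cells covered.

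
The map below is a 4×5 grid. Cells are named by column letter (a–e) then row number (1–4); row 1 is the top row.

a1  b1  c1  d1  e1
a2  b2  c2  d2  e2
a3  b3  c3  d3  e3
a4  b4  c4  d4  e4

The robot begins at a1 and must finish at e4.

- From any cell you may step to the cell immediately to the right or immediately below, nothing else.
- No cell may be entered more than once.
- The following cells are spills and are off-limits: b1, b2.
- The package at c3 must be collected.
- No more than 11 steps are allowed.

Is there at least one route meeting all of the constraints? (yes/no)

yes

One route that works: a1 → a2 → a3 → b3 → c3 → c4 → d4 → e4.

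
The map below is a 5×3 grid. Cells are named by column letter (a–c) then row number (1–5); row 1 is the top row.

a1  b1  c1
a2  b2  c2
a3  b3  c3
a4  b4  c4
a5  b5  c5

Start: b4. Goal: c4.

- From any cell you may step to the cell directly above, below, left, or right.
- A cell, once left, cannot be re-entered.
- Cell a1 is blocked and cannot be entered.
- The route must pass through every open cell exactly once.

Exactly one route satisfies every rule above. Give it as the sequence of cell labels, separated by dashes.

Need to visit all 14 open cells exactly once, starting at b4 and ending at c4.
Cell a5 has only two open neighbours (a4 and b5), so the path must pass straight through it: one of those is the cell it's entered from and the other is where it exits.
Route from b4: up to b3, right to c3, 2× up (reaching c1), left to b1, down to b2, left to a2, 3× down (reaching a5), 2× right (reaching c5), up to c4 — 13 moves in all.
Check: all 14 open cells covered.

b4 - b3 - c3 - c2 - c1 - b1 - b2 - a2 - a3 - a4 - a5 - b5 - c5 - c4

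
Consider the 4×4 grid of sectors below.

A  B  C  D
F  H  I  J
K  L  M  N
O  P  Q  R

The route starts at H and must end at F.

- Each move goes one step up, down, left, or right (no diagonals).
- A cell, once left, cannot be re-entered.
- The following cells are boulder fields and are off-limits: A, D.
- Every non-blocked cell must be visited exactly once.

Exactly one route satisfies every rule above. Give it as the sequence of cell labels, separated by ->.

H -> B -> C -> I -> J -> N -> R -> Q -> M -> L -> P -> O -> K -> F

Need to visit all 14 open cells exactly once, starting at H and ending at F.
Cell C has only two open neighbours (I and B), so the path must pass straight through it: one of those is the cell it's entered from and the other is where it exits.
Route from H: up to B, right to C, down to I, right to J, 2× down (reaching R), left to Q, up to M, left to L, down to P, left to O, 2× up (reaching F) — 13 moves in all.
Check: all 14 open cells covered.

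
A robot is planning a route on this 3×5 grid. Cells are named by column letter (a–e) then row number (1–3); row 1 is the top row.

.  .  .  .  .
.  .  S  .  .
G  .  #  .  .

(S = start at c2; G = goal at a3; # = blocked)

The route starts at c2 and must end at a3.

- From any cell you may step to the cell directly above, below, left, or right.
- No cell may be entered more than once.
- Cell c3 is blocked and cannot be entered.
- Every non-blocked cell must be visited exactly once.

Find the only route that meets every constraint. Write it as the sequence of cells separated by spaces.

Need to visit all 14 open cells exactly once, starting at c2 and ending at a3.
Route from c2: right to d2, down to d3, right to e3, 2× up (reaching e1), 4× left (reaching a1), down to a2, right to b2, down to b3, left to a3 — 13 moves in all.
Check: all 14 open cells covered.

c2 d2 d3 e3 e2 e1 d1 c1 b1 a1 a2 b2 b3 a3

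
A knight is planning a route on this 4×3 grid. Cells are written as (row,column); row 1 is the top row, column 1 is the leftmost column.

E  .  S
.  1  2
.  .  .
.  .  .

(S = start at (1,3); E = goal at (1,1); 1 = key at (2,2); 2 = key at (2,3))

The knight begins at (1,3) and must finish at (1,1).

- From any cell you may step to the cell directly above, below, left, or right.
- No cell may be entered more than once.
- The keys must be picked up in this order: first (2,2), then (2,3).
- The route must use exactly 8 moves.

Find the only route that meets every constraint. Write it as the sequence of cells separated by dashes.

The waypoints must appear in the order (2,2), (2,3), with no cell reused.
Route from (1,3): left to (1,2), down to (2,2), right to (2,3), down to (3,3), 2× left (reaching (3,1)), 2× up (reaching (1,1)) — 8 moves in all.
Check: order respected (1 at step 2, 2 at step 3); 8 moves as required.

(1,3) - (1,2) - (2,2) - (2,3) - (3,3) - (3,2) - (3,1) - (2,1) - (1,1)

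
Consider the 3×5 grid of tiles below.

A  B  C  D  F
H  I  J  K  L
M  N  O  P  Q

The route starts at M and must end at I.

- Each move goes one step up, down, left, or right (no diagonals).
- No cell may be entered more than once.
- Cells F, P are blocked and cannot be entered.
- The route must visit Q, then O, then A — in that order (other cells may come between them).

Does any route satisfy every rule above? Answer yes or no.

no

Q must be visited but has only one open neighbour (L), and it is neither the start nor the goal — the route would have to enter and leave through L, re-entering it.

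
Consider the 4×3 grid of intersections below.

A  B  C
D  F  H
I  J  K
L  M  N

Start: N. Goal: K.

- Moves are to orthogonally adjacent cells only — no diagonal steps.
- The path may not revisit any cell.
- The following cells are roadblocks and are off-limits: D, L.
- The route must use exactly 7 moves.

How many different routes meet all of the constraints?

Need simple routes of exactly 7 moves from N to K (Manhattan distance 1, so 3 moves are spent on a detour and 3 undoing it).
Enumerating: N M J F B C H K.
That gives 1 route.

1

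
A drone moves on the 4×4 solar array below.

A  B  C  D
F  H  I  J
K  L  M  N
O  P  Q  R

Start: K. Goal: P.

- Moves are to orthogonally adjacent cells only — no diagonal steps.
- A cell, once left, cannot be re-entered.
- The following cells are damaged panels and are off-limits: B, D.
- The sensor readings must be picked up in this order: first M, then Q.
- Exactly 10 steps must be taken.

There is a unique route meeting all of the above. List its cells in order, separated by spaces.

The waypoints must appear in the order M, Q, with no cell reused.
Route from K: up 1 to F, right 1 to H, down 1 to L, right 1 to M, up 1 to I, right 1 to J, down 2 to R, left 2 to P — 10 moves in all.
Check: order respected (M at step 4, Q at step 9); 10 moves as required.

K F H L M I J N R Q P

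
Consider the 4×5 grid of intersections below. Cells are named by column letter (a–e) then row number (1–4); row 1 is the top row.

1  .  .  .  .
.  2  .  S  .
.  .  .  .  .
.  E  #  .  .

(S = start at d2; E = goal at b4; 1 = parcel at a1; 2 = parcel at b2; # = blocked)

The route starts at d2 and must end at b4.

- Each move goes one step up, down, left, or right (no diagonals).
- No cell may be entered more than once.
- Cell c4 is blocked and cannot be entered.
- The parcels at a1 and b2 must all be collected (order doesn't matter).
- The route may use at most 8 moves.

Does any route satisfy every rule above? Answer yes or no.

One route that works: d2 → d1 → c1 → b1 → a1 → a2 → b2 → b3 → b4.

yes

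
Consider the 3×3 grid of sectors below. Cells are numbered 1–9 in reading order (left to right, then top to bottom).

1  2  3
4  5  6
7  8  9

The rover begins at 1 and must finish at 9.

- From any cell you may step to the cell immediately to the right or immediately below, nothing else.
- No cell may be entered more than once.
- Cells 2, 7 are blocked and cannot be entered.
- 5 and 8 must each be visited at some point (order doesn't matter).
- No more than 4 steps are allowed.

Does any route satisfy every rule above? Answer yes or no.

One route that works: 1 → 4 → 5 → 8 → 9.

yes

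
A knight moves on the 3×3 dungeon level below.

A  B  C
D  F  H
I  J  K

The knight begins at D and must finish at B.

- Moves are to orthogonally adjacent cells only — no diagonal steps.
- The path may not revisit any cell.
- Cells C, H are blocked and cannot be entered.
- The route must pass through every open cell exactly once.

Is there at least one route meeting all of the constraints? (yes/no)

no

Cell K has only one open neighbour but is neither the start nor the goal, so a Hamiltonian route would have to both enter and leave it through the same neighbour — impossible without revisiting.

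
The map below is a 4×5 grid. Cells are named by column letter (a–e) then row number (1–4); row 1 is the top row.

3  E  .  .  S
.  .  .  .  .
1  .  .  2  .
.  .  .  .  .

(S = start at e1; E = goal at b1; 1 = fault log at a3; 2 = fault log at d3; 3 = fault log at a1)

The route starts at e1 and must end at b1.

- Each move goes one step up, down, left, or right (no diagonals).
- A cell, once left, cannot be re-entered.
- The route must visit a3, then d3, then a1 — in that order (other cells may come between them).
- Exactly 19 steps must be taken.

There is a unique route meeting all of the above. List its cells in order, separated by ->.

e1 -> e2 -> e3 -> e4 -> d4 -> c4 -> b4 -> a4 -> a3 -> b3 -> c3 -> d3 -> d2 -> d1 -> c1 -> c2 -> b2 -> a2 -> a1 -> b1

The waypoints must appear in the order a3, d3, a1, with no cell reused.
Route from e1: down 3 to e4, left 4 to a4, up 1 to a3, right 3 to d3, up 2 to d1, left 1 to c1, down 1 to c2, left 2 to a2, up 1 to a1, right 1 to b1 — 19 moves in all.
Check: order respected (1 at step 8, 2 at step 11, 3 at step 18); 19 moves as required.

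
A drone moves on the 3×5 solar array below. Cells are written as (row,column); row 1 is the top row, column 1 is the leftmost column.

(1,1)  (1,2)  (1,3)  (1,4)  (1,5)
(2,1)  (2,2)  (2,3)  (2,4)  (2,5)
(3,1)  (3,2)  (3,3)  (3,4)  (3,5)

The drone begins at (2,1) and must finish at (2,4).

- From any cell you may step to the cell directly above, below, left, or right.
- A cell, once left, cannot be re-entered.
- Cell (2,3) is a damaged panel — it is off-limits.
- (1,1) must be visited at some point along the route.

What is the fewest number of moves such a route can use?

Any route passes through (1,1) somewhere between (2,1) and (2,4). Summing Manhattan distances along the two legs ((2,1) → (1,1) → (2,4)) gives a lower bound of 1 + 4 = 5 moves.
A route of 5 moves achieves this: (2,1) → (1,1) → (1,2) → (1,3) → (1,4) → (2,4).
Since 5 matches the lower bound, it is optimal.

5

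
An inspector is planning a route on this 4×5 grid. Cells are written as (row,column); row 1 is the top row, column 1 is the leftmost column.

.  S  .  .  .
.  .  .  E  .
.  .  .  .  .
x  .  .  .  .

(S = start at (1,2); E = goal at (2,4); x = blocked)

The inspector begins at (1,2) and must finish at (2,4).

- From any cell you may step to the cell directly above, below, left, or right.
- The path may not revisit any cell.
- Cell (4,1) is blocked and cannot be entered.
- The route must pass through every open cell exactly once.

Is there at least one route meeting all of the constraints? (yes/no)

Colour the cells like a checkerboard: each orthogonal step flips colour, so a Hamiltonian route alternates colours. Here there are 10 cells of one colour and 9 of the other, with start on the opposite colour to the goal — the counts and endpoints can't be arranged into an alternating sequence of length 19, so no Hamiltonian route exists.

no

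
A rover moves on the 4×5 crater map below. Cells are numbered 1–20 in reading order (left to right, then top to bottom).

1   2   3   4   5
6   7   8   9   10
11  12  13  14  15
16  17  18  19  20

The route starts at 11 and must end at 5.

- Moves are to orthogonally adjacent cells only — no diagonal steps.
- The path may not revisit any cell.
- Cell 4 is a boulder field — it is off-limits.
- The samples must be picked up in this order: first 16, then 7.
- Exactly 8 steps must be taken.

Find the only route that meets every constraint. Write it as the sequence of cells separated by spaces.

The waypoints must appear in the order 16, 7, with no cell reused.
Route from 11: down 1 to 16, right 1 to 17, up 2 to 7, right 3 to 10, up 1 to 5 — 8 moves in all.
Check: order respected (16 at step 1, 7 at step 4); 8 moves as required.

11 16 17 12 7 8 9 10 5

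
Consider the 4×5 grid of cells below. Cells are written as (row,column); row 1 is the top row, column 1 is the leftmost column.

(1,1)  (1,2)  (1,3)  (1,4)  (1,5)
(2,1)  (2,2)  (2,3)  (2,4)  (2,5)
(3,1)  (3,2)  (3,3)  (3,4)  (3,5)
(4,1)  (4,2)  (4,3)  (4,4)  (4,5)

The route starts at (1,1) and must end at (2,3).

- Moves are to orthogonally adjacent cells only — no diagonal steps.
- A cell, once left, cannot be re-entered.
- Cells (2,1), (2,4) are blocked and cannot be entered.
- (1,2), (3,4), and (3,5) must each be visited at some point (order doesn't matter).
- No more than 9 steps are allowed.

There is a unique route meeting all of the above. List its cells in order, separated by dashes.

(1,1) - (1,2) - (1,3) - (1,4) - (1,5) - (2,5) - (3,5) - (3,4) - (3,3) - (2,3)

The 9-move cap with required stops at (1,2), (3,4), (3,5) leaves no slack for detours.
Route from (1,1): right 4 to (1,5), down 2 to (3,5), left 2 to (3,3), up 1 to (2,3) — 9 moves in all.
Check: all required cells visited; 9 ≤ 9 moves.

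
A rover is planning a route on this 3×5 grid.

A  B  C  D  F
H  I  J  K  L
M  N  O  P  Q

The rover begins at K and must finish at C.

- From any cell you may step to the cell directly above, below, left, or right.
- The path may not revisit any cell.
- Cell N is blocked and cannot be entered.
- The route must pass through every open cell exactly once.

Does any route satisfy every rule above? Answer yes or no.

no

Cell M has only one open neighbour but is neither the start nor the goal, so a Hamiltonian route would have to both enter and leave it through the same neighbour — impossible without revisiting.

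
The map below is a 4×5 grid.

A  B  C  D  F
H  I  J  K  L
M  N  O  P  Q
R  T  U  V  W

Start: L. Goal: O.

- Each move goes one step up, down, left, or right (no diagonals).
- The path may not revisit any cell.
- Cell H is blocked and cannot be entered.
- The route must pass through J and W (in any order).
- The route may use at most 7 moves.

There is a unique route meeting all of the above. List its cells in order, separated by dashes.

The budget equals the shortest possible length, so every move has to be on a shortest route through the required cells.
Route from L: 2× down (reaching W), left to V, 2× up (reaching K), left to J, down to O — 7 moves in all.
Check: all required cells visited; 7 ≤ 7 moves.

L - Q - W - V - P - K - J - O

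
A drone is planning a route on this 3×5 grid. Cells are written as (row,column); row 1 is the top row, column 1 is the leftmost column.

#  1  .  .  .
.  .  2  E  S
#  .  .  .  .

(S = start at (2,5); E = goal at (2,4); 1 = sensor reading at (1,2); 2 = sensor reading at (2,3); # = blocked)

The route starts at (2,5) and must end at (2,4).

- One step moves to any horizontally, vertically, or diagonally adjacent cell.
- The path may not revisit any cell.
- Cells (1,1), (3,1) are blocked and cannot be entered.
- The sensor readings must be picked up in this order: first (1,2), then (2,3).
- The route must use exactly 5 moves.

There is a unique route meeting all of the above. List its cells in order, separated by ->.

(2,5) -> (1,4) -> (1,3) -> (1,2) -> (2,3) -> (2,4)

The waypoints must appear in the order (1,2), (2,3), with no cell reused.
Route from (2,5): up-left to (1,4), 2× left (reaching (1,2)), down-right to (2,3), right to (2,4) — 5 moves in all.
Check: order respected (1 at step 3, 2 at step 4); 5 moves as required.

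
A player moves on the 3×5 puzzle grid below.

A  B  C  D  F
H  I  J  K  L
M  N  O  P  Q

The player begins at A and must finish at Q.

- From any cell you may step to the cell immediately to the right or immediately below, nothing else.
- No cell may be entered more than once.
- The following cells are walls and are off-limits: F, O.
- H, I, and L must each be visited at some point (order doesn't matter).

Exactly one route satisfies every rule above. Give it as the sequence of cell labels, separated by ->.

A -> H -> I -> J -> K -> L -> Q

Moves only go right or down, so the column and row indices never decrease.
Route from A: down 1 to H, right 4 to L, down 1 to Q — 6 moves in all.
Check: all required cells visited.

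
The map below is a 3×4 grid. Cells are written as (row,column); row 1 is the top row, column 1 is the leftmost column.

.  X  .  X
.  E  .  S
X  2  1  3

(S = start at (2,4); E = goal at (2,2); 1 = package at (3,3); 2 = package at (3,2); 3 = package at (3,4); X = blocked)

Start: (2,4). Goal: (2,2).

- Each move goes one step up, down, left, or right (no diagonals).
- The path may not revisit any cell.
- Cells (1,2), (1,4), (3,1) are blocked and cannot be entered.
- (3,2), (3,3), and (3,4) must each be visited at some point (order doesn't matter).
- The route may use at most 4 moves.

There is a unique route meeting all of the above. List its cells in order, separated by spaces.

(2,4) (3,4) (3,3) (3,2) (2,2)

The 4-move cap with required stops at (3,2), (3,3), (3,4) leaves no slack for detours.
Route from (2,4): down 1 to (3,4), left 2 to (3,2), up 1 to (2,2) — 4 moves in all.
Check: all required cells visited; 4 ≤ 4 moves.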